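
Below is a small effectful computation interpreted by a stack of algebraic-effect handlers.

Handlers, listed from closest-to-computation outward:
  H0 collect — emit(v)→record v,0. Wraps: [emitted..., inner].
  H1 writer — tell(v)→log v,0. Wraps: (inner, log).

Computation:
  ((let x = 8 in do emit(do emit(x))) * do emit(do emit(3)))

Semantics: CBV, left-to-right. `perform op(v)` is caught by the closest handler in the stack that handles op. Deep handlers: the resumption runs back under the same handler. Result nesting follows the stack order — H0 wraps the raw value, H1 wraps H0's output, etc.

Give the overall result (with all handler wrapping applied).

Working:
emit(8) @ H0 ⇒ out+=8
emit(0) @ H0 ⇒ out+=0
emit(3) @ H0 ⇒ out+=3
emit(0) @ H0 ⇒ out+=0
H0 returns [8, 0, 3, 0, 0]
H1 returns ([8, 0, 3, 0, 0], ())
= ([8, 0, 3, 0, 0], ())

Answer: ([8, 0, 3, 0, 0], ())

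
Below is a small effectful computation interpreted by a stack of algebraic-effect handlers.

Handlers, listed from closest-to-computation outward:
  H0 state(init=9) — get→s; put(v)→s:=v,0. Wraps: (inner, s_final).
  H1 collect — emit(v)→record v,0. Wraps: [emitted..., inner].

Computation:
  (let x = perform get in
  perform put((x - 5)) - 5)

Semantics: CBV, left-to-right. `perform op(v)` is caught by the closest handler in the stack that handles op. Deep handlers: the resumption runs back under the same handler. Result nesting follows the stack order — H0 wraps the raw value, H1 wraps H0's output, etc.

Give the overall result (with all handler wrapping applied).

Answer: [(-5, 4)]

Step-by-step:
get @ H0 ⇒ 9
put(4) @ H0 ⇒ s:=4
H0 returns (-5, 4)
H1 returns [(-5, 4)]
= [(-5, 4)]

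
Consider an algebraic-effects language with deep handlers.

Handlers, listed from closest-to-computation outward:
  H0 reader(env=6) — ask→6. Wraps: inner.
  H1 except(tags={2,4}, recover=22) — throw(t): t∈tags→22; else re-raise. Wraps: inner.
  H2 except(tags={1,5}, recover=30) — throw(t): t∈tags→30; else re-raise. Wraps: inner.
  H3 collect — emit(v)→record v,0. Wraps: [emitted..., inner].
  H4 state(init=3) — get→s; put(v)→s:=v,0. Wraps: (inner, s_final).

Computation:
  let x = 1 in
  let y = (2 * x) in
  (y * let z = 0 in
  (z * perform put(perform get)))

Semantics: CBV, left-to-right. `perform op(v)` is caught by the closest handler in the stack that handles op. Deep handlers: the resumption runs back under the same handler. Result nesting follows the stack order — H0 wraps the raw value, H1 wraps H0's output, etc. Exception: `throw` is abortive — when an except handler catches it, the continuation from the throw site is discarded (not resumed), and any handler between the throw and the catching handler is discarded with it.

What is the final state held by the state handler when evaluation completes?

Evaluation trace:
get @ H4 ⇒ 3
put(3) @ H4 ⇒ s:=3
H0 returns 0
H1 returns 0
H2 returns 0
H3 returns [0]
H4 returns ([0], 3)
= ([0], 3)

Answer: 3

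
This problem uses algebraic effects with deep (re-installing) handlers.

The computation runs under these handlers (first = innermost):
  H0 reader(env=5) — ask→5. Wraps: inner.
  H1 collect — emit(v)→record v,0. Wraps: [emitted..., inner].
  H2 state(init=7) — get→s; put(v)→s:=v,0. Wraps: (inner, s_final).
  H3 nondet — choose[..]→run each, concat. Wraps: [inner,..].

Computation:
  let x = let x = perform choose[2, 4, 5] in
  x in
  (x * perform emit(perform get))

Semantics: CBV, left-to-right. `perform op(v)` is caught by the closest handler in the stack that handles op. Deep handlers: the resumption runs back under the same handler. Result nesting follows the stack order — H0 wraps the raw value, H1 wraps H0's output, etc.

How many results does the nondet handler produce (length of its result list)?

Answer: 3

Evaluation trace:
choose[2, 4, 5] @ H3
  branch[0] choose=2:
    get @ H2 ⇒ 7
    emit(7) @ H1 ⇒ out+=7
    H0 returns 0
    H1 returns [7, 0]
    H2 returns ([7, 0], 7)
    H3 returns [([7, 0], 7)]
  branch[1] choose=4:
    get @ H2 ⇒ 7
    emit(7) @ H1 ⇒ out+=7
    H0 returns 0
    H1 returns [7, 0]
    H2 returns ([7, 0], 7)
    H3 returns [([7, 0], 7)]
  branch[2] choose=5:
    get @ H2 ⇒ 7
    emit(7) @ H1 ⇒ out+=7
    H0 returns 0
    H1 returns [7, 0]
    H2 returns ([7, 0], 7)
    H3 returns [([7, 0], 7)]
= [([7, 0], 7), ([7, 0], 7), ([7, 0], 7)]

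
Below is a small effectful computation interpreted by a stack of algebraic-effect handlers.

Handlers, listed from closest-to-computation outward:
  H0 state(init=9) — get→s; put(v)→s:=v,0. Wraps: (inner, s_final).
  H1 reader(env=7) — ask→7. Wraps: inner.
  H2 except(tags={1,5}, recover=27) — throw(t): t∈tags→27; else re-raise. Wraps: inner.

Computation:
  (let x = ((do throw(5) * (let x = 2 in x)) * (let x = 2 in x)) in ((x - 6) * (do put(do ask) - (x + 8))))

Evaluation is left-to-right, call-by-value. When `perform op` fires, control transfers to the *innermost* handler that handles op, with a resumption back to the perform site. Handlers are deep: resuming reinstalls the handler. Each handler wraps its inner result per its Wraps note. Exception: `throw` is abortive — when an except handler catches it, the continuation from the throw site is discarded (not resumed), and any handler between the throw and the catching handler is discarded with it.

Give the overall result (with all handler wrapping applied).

Step-by-step:
throw(5) @ H2 caught ⇒ 27
= 27

Answer: 27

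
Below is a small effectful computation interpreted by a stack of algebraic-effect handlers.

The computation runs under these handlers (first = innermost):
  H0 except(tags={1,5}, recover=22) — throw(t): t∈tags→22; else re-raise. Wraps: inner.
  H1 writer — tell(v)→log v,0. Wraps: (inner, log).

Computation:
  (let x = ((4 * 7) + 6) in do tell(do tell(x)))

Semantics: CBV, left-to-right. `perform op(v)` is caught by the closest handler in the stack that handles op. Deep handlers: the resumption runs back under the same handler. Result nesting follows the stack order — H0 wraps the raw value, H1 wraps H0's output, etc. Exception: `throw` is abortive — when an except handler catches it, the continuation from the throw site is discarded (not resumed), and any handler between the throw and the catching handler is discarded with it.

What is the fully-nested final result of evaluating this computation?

Step-by-step:
tell(34) @ H1 ⇒ log+=34
tell(0) @ H1 ⇒ log+=0
H0 returns 0
H1 returns (0, (34, 0))
= (0, (34, 0))

Answer: (0, (34, 0))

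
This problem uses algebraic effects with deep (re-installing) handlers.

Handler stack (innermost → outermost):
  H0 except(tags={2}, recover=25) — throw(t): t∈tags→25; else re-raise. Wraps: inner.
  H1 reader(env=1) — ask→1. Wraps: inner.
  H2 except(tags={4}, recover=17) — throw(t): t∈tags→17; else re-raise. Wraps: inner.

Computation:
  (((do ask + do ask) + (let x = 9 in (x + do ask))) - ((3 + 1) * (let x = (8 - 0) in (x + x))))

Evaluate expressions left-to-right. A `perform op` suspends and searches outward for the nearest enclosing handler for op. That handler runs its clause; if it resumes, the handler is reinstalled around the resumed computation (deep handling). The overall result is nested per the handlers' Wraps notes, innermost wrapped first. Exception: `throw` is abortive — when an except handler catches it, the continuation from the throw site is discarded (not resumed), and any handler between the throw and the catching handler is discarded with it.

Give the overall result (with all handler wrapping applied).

Step-by-step:
ask @ H1 ⇒ 1
ask @ H1 ⇒ 1
ask @ H1 ⇒ 1
H0 returns -52
H1 returns -52
H2 returns -52
= -52

Answer: -52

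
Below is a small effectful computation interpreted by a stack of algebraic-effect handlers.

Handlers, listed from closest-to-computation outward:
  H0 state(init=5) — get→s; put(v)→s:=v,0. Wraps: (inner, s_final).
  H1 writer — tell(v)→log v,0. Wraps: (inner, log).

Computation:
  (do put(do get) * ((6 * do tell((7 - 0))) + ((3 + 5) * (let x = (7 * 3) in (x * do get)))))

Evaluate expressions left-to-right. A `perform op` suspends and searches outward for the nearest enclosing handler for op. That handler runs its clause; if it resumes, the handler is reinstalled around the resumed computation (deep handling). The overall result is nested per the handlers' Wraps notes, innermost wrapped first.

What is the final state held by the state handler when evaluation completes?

Answer: 5

Evaluation trace:
get @ H0 ⇒ 5
put(5) @ H0 ⇒ s:=5
tell(7) @ H1 ⇒ log+=7
get @ H0 ⇒ 5
H0 returns (0, 5)
H1 returns ((0, 5), (7))
= ((0, 5), (7))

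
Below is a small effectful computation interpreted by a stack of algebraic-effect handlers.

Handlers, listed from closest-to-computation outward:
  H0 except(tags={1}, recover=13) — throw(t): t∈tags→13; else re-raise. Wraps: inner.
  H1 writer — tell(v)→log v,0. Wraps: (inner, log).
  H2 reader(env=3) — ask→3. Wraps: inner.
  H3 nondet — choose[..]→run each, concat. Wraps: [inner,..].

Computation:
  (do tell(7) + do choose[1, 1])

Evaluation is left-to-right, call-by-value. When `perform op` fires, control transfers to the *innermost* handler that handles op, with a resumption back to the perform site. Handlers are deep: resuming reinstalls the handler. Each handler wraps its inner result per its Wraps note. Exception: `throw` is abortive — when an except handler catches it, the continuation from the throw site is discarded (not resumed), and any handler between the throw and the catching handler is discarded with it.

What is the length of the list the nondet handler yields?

Working:
tell(7) @ H1 ⇒ log+=7
choose[1, 1] @ H3
  branch[0] choose=1:
    H0 returns 1
    H1 returns (1, (7))
    H2 returns (1, (7))
    H3 returns [(1, (7))]
  branch[1] choose=1:
    H0 returns 1
    H1 returns (1, (7))
    H2 returns (1, (7))
    H3 returns [(1, (7))]
= [(1, (7)), (1, (7))]

Answer: 2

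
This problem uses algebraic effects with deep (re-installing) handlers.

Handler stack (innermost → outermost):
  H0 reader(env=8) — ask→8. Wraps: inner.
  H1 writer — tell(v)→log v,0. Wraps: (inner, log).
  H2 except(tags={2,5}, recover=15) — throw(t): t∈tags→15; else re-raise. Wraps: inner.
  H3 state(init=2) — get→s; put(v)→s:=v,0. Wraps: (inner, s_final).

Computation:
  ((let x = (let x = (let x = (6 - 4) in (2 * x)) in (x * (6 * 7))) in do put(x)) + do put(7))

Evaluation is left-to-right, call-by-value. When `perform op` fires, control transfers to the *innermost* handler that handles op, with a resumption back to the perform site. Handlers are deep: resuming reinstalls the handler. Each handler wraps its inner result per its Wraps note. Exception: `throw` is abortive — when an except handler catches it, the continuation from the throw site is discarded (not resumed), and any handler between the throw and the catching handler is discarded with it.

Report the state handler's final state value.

Evaluation trace:
put(168) @ H3 ⇒ s:=168
put(7) @ H3 ⇒ s:=7
H0 returns 0
H1 returns (0, ())
H2 returns (0, ())
H3 returns ((0, ()), 7)
= ((0, ()), 7)

Answer: 7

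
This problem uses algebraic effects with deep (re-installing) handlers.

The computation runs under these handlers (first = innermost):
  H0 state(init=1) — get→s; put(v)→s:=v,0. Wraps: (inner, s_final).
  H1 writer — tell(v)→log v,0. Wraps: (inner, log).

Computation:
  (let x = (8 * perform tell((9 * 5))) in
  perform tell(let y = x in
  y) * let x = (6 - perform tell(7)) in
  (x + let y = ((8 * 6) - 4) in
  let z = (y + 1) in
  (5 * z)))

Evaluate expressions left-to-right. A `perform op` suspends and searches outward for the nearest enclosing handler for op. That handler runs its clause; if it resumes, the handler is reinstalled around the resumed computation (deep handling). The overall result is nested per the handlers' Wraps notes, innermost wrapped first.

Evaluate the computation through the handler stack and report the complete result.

Working:
tell(45) @ H1 ⇒ log+=45
tell(0) @ H1 ⇒ log+=0
tell(7) @ H1 ⇒ log+=7
H0 returns (0, 1)
H1 returns ((0, 1), (45, 0, 7))
= ((0, 1), (45, 0, 7))

Answer: ((0, 1), (45, 0, 7))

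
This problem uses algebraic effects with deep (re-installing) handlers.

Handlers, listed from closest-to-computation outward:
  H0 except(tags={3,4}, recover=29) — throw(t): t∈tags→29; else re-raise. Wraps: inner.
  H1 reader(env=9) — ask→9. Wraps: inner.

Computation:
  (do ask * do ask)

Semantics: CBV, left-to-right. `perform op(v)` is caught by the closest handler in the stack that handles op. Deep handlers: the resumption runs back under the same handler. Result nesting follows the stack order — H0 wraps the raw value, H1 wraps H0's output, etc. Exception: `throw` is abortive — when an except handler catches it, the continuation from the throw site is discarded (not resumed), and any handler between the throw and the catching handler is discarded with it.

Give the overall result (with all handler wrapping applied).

Answer: 81

Working:
ask @ H1 ⇒ 9
ask @ H1 ⇒ 9
H0 returns 81
H1 returns 81
= 81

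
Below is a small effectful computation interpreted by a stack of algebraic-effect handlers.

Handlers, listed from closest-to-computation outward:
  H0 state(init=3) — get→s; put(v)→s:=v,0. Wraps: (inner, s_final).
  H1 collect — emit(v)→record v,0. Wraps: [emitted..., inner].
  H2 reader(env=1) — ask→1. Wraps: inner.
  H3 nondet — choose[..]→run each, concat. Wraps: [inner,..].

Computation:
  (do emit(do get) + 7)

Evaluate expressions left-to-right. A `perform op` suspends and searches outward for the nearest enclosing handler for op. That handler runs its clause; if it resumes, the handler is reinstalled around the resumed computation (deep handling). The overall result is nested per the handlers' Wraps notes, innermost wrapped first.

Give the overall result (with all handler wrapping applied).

Working:
get @ H0 ⇒ 3
emit(3) @ H1 ⇒ out+=3
H0 returns (7, 3)
H1 returns [3, (7, 3)]
H2 returns [3, (7, 3)]
H3 returns [[3, (7, 3)]]
= [[3, (7, 3)]]

Answer: [[3, (7, 3)]]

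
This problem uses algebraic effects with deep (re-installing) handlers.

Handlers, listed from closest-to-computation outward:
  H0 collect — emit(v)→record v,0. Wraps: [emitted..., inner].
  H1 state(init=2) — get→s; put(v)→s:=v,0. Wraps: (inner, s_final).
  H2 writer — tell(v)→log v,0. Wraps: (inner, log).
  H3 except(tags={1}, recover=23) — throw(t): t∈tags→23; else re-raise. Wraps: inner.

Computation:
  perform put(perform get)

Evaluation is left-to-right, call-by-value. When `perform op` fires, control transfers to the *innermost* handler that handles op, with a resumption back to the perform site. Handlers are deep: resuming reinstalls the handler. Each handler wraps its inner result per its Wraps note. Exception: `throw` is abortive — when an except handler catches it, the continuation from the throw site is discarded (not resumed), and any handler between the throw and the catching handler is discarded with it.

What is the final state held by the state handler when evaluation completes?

Working:
get @ H1 ⇒ 2
put(2) @ H1 ⇒ s:=2
H0 returns [0]
H1 returns ([0], 2)
H2 returns (([0], 2), ())
H3 returns (([0], 2), ())
= (([0], 2), ())

Answer: 2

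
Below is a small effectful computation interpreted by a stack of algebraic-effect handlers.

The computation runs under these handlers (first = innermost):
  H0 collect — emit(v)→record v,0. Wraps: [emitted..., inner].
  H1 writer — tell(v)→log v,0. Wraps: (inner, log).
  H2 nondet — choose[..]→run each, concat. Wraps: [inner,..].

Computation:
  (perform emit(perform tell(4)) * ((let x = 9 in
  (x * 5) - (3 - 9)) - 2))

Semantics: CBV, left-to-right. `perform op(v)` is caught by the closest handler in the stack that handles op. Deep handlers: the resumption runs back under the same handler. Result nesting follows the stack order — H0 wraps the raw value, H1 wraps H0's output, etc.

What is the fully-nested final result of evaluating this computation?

Evaluation trace:
tell(4) @ H1 ⇒ log+=4
emit(0) @ H0 ⇒ out+=0
H0 returns [0, 0]
H1 returns ([0, 0], (4))
H2 returns [([0, 0], (4))]
= [([0, 0], (4))]

Answer: [([0, 0], (4))]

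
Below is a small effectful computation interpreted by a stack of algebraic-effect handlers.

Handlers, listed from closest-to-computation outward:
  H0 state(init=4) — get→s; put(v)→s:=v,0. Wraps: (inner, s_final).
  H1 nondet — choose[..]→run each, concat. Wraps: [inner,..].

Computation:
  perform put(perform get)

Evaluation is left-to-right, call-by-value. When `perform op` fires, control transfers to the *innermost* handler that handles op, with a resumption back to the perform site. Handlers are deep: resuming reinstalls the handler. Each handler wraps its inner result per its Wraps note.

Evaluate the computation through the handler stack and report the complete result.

Answer: [(0, 4)]

Evaluation trace:
get @ H0 ⇒ 4
put(4) @ H0 ⇒ s:=4
H0 returns (0, 4)
H1 returns [(0, 4)]
= [(0, 4)]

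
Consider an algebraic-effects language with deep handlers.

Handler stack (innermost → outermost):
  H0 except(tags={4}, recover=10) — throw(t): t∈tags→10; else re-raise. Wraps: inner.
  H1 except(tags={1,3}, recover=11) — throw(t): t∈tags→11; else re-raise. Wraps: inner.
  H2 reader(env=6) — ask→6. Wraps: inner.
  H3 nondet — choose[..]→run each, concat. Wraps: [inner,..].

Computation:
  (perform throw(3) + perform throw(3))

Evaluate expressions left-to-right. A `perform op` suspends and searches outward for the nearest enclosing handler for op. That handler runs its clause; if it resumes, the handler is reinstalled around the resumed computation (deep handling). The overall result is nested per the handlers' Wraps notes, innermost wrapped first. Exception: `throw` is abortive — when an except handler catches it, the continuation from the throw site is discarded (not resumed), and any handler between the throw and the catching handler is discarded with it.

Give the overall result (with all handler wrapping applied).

Step-by-step:
throw(3) @ H0 re-raised
throw(3) @ H1 caught ⇒ 11
H2 returns 11
H3 returns [11]
= [11]

Answer: [11]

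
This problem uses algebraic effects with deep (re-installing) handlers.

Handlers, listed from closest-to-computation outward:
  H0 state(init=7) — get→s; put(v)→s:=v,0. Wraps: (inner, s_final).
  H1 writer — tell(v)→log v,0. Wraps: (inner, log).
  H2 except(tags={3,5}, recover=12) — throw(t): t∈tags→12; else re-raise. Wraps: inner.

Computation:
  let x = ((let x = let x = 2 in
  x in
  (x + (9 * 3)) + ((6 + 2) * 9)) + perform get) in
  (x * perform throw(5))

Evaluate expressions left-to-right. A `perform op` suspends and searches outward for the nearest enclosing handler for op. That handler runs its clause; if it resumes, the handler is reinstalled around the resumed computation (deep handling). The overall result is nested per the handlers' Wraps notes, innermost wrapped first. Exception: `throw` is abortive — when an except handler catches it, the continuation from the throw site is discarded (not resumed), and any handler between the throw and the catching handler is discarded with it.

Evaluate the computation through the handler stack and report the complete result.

Step-by-step:
get @ H0 ⇒ 7
throw(5) @ H2 caught ⇒ 12
= 12

Answer: 12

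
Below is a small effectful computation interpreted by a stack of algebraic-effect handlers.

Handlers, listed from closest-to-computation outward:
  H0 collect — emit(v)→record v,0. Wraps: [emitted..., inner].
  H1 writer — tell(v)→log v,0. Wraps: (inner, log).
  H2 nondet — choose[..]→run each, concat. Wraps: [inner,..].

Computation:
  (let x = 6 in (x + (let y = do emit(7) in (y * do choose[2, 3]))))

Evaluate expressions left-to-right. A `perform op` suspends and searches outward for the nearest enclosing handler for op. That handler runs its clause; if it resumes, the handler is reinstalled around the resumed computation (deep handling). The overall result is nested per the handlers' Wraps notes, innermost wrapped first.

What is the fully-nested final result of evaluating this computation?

Evaluation trace:
emit(7) @ H0 ⇒ out+=7
choose[2, 3] @ H2
  branch[0] choose=2:
    H0 returns [7, 6]
    H1 returns ([7, 6], ())
    H2 returns [([7, 6], ())]
  branch[1] choose=3:
    H0 returns [7, 6]
    H1 returns ([7, 6], ())
    H2 returns [([7, 6], ())]
= [([7, 6], ()), ([7, 6], ())]

Answer: [([7, 6], ()), ([7, 6], ())]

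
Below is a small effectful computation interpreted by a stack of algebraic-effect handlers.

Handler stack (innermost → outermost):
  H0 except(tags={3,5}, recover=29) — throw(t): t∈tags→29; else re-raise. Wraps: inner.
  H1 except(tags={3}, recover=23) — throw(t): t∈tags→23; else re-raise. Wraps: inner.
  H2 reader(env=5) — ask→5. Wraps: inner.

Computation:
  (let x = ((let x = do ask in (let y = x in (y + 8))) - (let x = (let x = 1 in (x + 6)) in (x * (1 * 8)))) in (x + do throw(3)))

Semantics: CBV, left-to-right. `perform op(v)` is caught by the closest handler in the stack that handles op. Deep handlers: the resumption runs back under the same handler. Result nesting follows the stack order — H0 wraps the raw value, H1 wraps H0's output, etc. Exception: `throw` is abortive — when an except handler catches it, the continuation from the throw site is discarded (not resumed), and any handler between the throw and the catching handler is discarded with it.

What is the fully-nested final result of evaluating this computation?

Answer: 29

Step-by-step:
ask @ H2 ⇒ 5
throw(3) @ H0 caught ⇒ 29
H1 returns 29
H2 returns 29
= 29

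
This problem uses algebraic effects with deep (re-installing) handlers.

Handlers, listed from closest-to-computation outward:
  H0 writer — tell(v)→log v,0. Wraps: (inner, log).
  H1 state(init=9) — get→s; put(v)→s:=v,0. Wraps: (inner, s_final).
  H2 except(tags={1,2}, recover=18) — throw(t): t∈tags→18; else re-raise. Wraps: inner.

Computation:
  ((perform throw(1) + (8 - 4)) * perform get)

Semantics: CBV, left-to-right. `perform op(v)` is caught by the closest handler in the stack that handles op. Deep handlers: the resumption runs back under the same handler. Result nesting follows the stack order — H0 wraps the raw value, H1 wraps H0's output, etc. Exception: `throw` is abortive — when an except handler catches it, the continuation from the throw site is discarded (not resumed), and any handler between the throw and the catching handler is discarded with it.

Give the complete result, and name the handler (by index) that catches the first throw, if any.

Evaluation trace:
throw(1) @ H2 caught ⇒ 18
= 18

Answer: 18 ; first throw caught by: H2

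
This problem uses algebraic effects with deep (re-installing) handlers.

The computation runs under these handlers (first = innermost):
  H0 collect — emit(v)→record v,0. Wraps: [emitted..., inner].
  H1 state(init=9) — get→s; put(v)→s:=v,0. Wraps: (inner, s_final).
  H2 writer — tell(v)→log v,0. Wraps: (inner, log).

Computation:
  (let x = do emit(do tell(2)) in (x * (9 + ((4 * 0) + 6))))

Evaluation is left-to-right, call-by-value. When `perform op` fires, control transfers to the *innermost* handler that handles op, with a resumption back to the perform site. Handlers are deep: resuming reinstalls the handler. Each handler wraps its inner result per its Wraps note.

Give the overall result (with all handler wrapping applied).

Working:
tell(2) @ H2 ⇒ log+=2
emit(0) @ H0 ⇒ out+=0
H0 returns [0, 0]
H1 returns ([0, 0], 9)
H2 returns (([0, 0], 9), (2))
= (([0, 0], 9), (2))

Answer: (([0, 0], 9), (2))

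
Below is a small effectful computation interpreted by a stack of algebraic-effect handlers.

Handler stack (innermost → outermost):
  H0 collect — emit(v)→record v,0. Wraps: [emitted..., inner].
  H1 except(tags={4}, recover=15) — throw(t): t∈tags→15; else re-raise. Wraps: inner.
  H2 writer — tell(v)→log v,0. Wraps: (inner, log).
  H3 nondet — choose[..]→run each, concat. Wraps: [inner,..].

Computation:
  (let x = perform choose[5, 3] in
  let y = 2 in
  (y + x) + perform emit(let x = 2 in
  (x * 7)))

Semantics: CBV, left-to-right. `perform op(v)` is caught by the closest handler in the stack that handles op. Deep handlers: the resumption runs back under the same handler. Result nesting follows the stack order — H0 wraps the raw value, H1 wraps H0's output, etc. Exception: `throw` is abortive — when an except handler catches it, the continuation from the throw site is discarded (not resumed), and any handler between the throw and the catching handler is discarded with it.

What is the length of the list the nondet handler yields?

Working:
choose[5, 3] @ H3
  branch[0] choose=5:
    emit(14) @ H0 ⇒ out+=14
    H0 returns [14, 7]
    H1 returns [14, 7]
    H2 returns ([14, 7], ())
    H3 returns [([14, 7], ())]
  branch[1] choose=3:
    emit(14) @ H0 ⇒ out+=14
    H0 returns [14, 5]
    H1 returns [14, 5]
    H2 returns ([14, 5], ())
    H3 returns [([14, 5], ())]
= [([14, 7], ()), ([14, 5], ())]

Answer: 2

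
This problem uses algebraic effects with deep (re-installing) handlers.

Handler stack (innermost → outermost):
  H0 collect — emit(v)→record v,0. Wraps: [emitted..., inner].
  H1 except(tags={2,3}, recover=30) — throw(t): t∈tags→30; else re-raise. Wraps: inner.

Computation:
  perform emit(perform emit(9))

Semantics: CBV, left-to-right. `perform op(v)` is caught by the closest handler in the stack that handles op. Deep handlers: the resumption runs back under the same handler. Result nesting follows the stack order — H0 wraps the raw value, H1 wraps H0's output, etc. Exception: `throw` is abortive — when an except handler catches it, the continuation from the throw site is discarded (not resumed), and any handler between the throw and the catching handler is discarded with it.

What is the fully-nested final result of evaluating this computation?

Answer: [9, 0, 0]

Evaluation trace:
emit(9) @ H0 ⇒ out+=9
emit(0) @ H0 ⇒ out+=0
H0 returns [9, 0, 0]
H1 returns [9, 0, 0]
= [9, 0, 0]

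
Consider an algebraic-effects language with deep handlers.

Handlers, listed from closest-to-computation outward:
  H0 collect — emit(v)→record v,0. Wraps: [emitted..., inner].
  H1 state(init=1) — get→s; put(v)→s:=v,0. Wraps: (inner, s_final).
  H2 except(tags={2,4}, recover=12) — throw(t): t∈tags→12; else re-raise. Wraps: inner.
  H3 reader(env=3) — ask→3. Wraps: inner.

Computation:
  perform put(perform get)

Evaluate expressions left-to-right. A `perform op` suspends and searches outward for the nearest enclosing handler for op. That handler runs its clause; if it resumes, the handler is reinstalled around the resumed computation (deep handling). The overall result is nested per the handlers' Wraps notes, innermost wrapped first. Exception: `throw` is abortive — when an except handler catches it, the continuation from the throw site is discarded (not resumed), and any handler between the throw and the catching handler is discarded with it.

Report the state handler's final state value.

Answer: 1

Evaluation trace:
get @ H1 ⇒ 1
put(1) @ H1 ⇒ s:=1
H0 returns [0]
H1 returns ([0], 1)
H2 returns ([0], 1)
H3 returns ([0], 1)
= ([0], 1)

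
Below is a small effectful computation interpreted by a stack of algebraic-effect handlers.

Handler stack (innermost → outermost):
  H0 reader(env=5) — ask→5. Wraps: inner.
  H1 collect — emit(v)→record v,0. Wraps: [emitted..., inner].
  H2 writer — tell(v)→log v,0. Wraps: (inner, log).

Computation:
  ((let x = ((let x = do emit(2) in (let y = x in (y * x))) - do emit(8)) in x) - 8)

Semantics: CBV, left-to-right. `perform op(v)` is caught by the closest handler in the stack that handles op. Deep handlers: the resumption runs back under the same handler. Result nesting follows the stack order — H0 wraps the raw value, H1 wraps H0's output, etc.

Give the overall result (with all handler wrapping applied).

Answer: ([2, 8, -8], ())

Working:
emit(2) @ H1 ⇒ out+=2
emit(8) @ H1 ⇒ out+=8
H0 returns -8
H1 returns [2, 8, -8]
H2 returns ([2, 8, -8], ())
= ([2, 8, -8], ())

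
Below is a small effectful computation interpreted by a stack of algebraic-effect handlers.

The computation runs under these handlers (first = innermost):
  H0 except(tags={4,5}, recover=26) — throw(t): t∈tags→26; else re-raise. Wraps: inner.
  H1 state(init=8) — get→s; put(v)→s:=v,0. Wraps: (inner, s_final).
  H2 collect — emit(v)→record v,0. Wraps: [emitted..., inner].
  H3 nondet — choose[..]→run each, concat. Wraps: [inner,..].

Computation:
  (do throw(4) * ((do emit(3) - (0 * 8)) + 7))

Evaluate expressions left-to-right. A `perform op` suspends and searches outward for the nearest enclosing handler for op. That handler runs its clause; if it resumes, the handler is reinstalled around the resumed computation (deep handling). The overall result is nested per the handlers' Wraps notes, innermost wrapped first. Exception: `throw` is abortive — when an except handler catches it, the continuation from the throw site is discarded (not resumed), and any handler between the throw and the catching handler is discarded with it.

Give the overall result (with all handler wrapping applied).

Answer: [[(26, 8)]]

Evaluation trace:
throw(4) @ H0 caught ⇒ 26
H1 returns (26, 8)
H2 returns [(26, 8)]
H3 returns [[(26, 8)]]
= [[(26, 8)]]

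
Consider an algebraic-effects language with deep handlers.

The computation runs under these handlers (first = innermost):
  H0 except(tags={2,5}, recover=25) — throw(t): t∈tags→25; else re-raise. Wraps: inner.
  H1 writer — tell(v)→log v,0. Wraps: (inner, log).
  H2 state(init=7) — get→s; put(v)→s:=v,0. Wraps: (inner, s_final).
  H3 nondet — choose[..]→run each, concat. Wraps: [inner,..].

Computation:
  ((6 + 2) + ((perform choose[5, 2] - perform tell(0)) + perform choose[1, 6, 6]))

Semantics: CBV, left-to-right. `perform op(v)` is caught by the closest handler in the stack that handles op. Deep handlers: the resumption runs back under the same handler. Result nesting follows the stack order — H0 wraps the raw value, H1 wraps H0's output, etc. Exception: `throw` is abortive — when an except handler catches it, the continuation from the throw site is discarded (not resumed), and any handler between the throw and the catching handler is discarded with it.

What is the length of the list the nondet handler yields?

Answer: 6

Evaluation trace:
choose[5, 2] @ H3
  branch[0] choose=5:
    tell(0) @ H1 ⇒ log+=0
    choose[1, 6, 6] @ H3
      branch[0] choose=1:
        H0 returns 14
        H1 returns (14, (0))
        H2 returns ((14, (0)), 7)
        H3 returns [((14, (0)), 7)]
      branch[1] choose=6:
        H0 returns 19
        H1 returns (19, (0))
        H2 returns ((19, (0)), 7)
        H3 returns [((19, (0)), 7)]
      branch[2] choose=6:
        H0 returns 19
        H1 returns (19, (0))
        H2 returns ((19, (0)), 7)
        H3 returns [((19, (0)), 7)]
  branch[1] choose=2:
    tell(0) @ H1 ⇒ log+=0
    choose[1, 6, 6] @ H3
      branch[0] choose=1:
        H0 returns 11
        H1 returns (11, (0))
        H2 returns ((11, (0)), 7)
        H3 returns [((11, (0)), 7)]
      branch[1] choose=6:
        H0 returns 16
        H1 returns (16, (0))
        H2 returns ((16, (0)), 7)
        H3 returns [((16, (0)), 7)]
      branch[2] choose=6:
        H0 returns 16
        H1 returns (16, (0))
        H2 returns ((16, (0)), 7)
        H3 returns [((16, (0)), 7)]
= [((14, (0)), 7), ((19, (0)), 7), ((19, (0)), 7), ((11, (0)), 7), ((16, (0)), 7), ((16, (0)), 7)]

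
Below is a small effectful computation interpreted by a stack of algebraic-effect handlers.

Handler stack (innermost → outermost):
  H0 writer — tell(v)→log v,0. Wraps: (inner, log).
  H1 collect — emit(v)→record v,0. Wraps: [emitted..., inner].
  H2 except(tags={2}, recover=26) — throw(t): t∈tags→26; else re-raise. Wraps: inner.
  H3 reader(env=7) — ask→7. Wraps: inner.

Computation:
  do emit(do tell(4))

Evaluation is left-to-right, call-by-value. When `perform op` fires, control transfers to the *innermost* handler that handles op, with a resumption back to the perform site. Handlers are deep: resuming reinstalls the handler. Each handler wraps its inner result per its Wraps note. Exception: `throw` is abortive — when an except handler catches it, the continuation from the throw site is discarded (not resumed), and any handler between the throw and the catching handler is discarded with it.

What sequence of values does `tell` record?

Answer: (4)

Evaluation trace:
tell(4) @ H0 ⇒ log+=4
emit(0) @ H1 ⇒ out+=0
H0 returns (0, (4))
H1 returns [0, (0, (4))]
H2 returns [0, (0, (4))]
H3 returns [0, (0, (4))]
= [0, (0, (4))]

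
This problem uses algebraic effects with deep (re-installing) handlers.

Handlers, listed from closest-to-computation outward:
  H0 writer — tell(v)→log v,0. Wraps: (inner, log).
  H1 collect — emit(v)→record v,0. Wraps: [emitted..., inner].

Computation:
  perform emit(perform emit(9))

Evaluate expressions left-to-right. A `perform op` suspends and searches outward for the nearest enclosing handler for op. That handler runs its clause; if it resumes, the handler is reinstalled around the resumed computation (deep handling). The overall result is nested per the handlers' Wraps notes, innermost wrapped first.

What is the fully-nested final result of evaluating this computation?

Step-by-step:
emit(9) @ H1 ⇒ out+=9
emit(0) @ H1 ⇒ out+=0
H0 returns (0, ())
H1 returns [9, 0, (0, ())]
= [9, 0, (0, ())]

Answer: [9, 0, (0, ())]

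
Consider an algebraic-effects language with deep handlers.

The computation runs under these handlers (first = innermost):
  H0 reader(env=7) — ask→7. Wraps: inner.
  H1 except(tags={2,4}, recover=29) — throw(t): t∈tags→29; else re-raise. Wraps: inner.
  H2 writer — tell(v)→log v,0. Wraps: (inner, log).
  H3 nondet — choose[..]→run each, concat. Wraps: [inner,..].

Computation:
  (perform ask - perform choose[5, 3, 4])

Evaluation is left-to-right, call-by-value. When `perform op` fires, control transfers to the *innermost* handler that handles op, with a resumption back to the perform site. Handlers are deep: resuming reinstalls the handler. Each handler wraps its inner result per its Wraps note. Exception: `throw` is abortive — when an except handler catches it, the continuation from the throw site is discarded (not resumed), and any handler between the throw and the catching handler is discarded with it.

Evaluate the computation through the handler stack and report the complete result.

Working:
ask @ H0 ⇒ 7
choose[5, 3, 4] @ H3
  branch[0] choose=5:
    H0 returns 2
    H1 returns 2
    H2 returns (2, ())
    H3 returns [(2, ())]
  branch[1] choose=3:
    H0 returns 4
    H1 returns 4
    H2 returns (4, ())
    H3 returns [(4, ())]
  branch[2] choose=4:
    H0 returns 3
    H1 returns 3
    H2 returns (3, ())
    H3 returns [(3, ())]
= [(2, ()), (4, ()), (3, ())]

Answer: [(2, ()), (4, ()), (3, ())]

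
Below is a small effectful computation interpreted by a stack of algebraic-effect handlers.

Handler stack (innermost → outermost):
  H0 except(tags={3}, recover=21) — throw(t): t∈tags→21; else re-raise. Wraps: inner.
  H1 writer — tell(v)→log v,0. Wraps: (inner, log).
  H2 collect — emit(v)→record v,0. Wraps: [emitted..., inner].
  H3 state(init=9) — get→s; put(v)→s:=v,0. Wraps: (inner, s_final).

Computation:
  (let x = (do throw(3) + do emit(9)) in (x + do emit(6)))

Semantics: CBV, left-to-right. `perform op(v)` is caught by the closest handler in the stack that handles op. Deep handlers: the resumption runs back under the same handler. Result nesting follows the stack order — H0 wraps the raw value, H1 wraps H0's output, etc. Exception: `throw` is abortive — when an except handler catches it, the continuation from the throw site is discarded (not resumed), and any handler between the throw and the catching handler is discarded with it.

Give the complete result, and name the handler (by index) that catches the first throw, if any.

Answer: ([(21, ())], 9) ; first throw caught by: H0

Working:
throw(3) @ H0 caught ⇒ 21
H1 returns (21, ())
H2 returns [(21, ())]
H3 returns ([(21, ())], 9)
= ([(21, ())], 9)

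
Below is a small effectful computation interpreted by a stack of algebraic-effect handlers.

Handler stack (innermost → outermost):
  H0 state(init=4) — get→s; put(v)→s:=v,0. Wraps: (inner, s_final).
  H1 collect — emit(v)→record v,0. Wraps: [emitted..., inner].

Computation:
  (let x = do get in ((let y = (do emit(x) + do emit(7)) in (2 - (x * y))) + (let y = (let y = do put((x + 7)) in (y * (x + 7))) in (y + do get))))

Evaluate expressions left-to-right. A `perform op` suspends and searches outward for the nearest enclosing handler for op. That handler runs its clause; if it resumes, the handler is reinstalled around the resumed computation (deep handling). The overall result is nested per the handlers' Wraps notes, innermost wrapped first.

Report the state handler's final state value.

Answer: 11

Evaluation trace:
get @ H0 ⇒ 4
emit(4) @ H1 ⇒ out+=4
emit(7) @ H1 ⇒ out+=7
put(11) @ H0 ⇒ s:=11
get @ H0 ⇒ 11
H0 returns (13, 11)
H1 returns [4, 7, (13, 11)]
= [4, 7, (13, 11)]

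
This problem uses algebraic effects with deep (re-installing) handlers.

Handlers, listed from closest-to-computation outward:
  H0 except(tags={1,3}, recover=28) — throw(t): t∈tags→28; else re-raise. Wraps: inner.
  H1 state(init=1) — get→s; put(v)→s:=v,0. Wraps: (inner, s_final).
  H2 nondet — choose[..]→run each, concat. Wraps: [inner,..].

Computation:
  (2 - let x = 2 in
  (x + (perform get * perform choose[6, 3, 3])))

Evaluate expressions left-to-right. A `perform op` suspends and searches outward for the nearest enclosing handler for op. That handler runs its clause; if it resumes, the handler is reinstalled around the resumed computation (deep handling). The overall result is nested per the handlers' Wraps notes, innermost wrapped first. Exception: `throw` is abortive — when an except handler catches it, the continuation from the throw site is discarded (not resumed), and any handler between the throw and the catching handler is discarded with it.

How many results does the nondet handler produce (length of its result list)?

Answer: 3

Evaluation trace:
get @ H1 ⇒ 1
choose[6, 3, 3] @ H2
  branch[0] choose=6:
    H0 returns -6
    H1 returns (-6, 1)
    H2 returns [(-6, 1)]
  branch[1] choose=3:
    H0 returns -3
    H1 returns (-3, 1)
    H2 returns [(-3, 1)]
  branch[2] choose=3:
    H0 returns -3
    H1 returns (-3, 1)
    H2 returns [(-3, 1)]
= [(-6, 1), (-3, 1), (-3, 1)]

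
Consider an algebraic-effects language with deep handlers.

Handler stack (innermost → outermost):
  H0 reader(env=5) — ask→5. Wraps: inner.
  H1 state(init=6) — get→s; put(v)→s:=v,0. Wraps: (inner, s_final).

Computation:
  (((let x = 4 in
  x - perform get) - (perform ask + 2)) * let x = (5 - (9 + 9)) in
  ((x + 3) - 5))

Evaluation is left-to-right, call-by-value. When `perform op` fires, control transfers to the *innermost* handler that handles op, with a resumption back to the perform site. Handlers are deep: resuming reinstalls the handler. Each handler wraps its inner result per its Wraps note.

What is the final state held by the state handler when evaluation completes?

Evaluation trace:
get @ H1 ⇒ 6
ask @ H0 ⇒ 5
H0 returns 135
H1 returns (135, 6)
= (135, 6)

Answer: 6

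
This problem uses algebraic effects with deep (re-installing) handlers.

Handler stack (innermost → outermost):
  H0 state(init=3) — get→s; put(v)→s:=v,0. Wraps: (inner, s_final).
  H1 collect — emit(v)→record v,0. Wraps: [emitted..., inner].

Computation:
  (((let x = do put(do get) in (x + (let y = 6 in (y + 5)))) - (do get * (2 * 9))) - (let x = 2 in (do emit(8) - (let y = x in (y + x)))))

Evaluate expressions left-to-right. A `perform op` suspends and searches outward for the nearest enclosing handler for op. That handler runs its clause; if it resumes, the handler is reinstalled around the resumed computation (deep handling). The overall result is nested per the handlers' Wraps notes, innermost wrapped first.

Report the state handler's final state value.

Answer: 3

Working:
get @ H0 ⇒ 3
put(3) @ H0 ⇒ s:=3
get @ H0 ⇒ 3
emit(8) @ H1 ⇒ out+=8
H0 returns (-39, 3)
H1 returns [8, (-39, 3)]
= [8, (-39, 3)]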